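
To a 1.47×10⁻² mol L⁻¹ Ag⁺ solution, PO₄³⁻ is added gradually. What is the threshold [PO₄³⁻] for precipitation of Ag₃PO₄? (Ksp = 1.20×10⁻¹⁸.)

3.78×10⁻¹³ M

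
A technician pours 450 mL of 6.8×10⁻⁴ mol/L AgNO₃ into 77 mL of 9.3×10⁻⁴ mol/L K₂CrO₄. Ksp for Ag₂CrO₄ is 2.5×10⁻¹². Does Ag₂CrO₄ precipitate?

The combined volume is 527 mL.
[Ag⁺] = (6.8×10⁻⁴)(450)/527 = 5.8×10⁻⁴ mol/L
[CrO₄²⁻] = (9.3×10⁻⁴)(77)/527 = 1.4×10⁻⁴ mol/L
Q = [Ag⁺]^2[CrO₄²⁻] = 4.6×10⁻¹¹
Because Q > Ksp (4.6×10⁻¹¹ vs 2.5×10⁻¹²), a precipitate of Ag₂CrO₄ forms.

Yes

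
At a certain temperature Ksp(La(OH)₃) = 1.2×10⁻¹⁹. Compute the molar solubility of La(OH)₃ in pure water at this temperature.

La(OH)₃(s) ⇌ La³⁺(aq) + 3 OH⁻(aq)
Call the molar solubility s, so that [La³⁺] = s and [OH⁻] = 3s.
Ksp = [La³⁺][OH⁻]^3 = s · (3s)^3 = 27s^4
27s^4 = 1.2×10⁻¹⁹  ⇒  s^4 = 4.4×10⁻²¹
s = 8.2×10⁻⁶ mol/L

8.2×10⁻⁶ M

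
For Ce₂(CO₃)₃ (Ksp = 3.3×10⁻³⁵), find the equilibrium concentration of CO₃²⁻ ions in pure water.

1.5×10⁻⁷ M

Ce₂(CO₃)₃(s) ⇌ 2 Ce³⁺(aq) + 3 CO₃²⁻(aq)
If s mol/L of Ce₂(CO₃)₃ dissolves, [Ce³⁺] = 2s and [CO₃²⁻] = 3s.
Ksp = [Ce³⁺]^2[CO₃²⁻]^3 = (2s)^2 · (3s)^3 = 108s^5 = 3.3×10⁻³⁵
s = 5.0×10⁻⁸ M
[CO₃²⁻] = 3s = 1.5×10⁻⁷ M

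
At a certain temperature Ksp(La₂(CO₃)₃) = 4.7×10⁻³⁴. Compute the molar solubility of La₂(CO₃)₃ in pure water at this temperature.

La₂(CO₃)₃(s) ⇌ 2 La³⁺(aq) + 3 CO₃²⁻(aq)
If s mol/L of La₂(CO₃)₃ dissolves, [La³⁺] = 2s and [CO₃²⁻] = 3s.
Ksp = [La³⁺]^2[CO₃²⁻]^3 = (2s)^2 · (3s)^3 = 108s^5
108s^5 = 4.7×10⁻³⁴  ⇒  s^5 = 4.4×10⁻³⁶
s = 8.5×10⁻⁸ mol L⁻¹

8.5×10⁻⁸ M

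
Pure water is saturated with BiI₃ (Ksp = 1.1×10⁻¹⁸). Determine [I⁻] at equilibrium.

4.3×10⁻⁵ M

BiI₃(s) ⇌ Bi³⁺(aq) + 3 I⁻(aq)
Let s be the molar solubility. Then [Bi³⁺] = s and [I⁻] = 3s.
Ksp = [Bi³⁺][I⁻]^3 = s · (3s)^3 = 27s^4 = 1.1×10⁻¹⁸
s = 1.4×10⁻⁵ M
[I⁻] = 3s = 4.3×10⁻⁵ M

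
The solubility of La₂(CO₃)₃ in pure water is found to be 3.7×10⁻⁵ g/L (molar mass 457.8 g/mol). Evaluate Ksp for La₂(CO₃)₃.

Ksp = 3.7×10⁻³⁴

Convert to molarity: s = 3.7×10⁻⁵ / 457.8 = 8.082×10⁻⁸ mol/L
La₂(CO₃)₃(s) ⇌ 2 La³⁺(aq) + 3 CO₃²⁻(aq)
Call the molar solubility s, so that [La³⁺] = 2s and [CO₃²⁻] = 3s.
Ksp = [La³⁺]^2[CO₃²⁻]^3 = (2s)^2 · (3s)^3 = 108s^5
Ksp = 108 × (8.082×10⁻⁸)^5 = 3.7×10⁻³⁴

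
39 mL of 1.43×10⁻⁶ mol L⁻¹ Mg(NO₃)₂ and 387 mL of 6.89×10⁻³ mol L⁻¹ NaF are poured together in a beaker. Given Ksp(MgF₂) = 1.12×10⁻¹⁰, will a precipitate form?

No

After mixing, V = 39 mL + 387 mL = 426 mL.
[Mg²⁺] = (1.43×10⁻⁶)(39)/426 = 1.31×10⁻⁷ mol L⁻¹
[F⁻] = (6.89×10⁻³)(387)/426 = 6.26×10⁻³ mol L⁻¹
Q = [Mg²⁺][F⁻]^2 = 5.13×10⁻¹²
Since Q (5.13×10⁻¹²) is less than Ksp (1.12×10⁻¹⁰), no MgF₂ precipitates.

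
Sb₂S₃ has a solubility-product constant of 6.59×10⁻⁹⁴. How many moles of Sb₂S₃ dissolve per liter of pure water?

9.06×10⁻²⁰ M

Sb₂S₃(s) ⇌ 2 Sb³⁺(aq) + 3 S²⁻(aq)
For each mole of Sb₂S₃ that dissolves per liter, [Sb³⁺] = 2s and [S²⁻] = 3s; let s denote this solubility.
Ksp = [Sb³⁺]^2[S²⁻]^3 = (2s)^2 · (3s)^3 = 108s^5
108s^5 = 6.59×10⁻⁹⁴  ⇒  s^5 = 6.10×10⁻⁹⁶
s = (6.10×10⁻⁹⁶)^(1/5) = 9.06×10⁻²⁰ mol/L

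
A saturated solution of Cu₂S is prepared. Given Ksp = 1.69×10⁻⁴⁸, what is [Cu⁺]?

1.50×10⁻¹⁶ M

Cu₂S(s) ⇌ 2 Cu⁺(aq) + S²⁻(aq)
Call the molar solubility s, so that [Cu⁺] = 2s and [S²⁻] = s.
Ksp = [Cu⁺]^2[S²⁻] = (2s)^2 · s = 4s^3 = 1.69×10⁻⁴⁸
s = 7.50×10⁻¹⁷ mol L⁻¹
[Cu⁺] = 2s = 1.50×10⁻¹⁶ mol L⁻¹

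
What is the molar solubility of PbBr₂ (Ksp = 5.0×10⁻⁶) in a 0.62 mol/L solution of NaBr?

1.3×10⁻⁵ M

PbBr₂(s) ⇌ Pb²⁺(aq) + 2 Br⁻(aq)
The solution already contains Br⁻ at 0.62 mol/L. Let s be the molar solubility of PbBr₂.
[Br⁻] ≈ 0.62 mol/L (common ion dominates); [Pb²⁺] = s.
Ksp = [Pb²⁺][Br⁻]^2 = s(0.62)^2
s = 5.0×10⁻⁶ / (0.62)^2 = 1.3×10⁻⁵
s = 1.3×10⁻⁵ mol/L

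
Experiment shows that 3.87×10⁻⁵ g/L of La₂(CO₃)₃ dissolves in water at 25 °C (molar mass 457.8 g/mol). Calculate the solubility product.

Ksp = 4.66×10⁻³⁴

Molar solubility s = (3.87×10⁻⁵ g/L) / (457.8 g/mol) = 8.4535×10⁻⁸ mol/L
La₂(CO₃)₃(s) ⇌ 2 La³⁺(aq) + 3 CO₃²⁻(aq)
With molar solubility s: [La³⁺] = 2s, [CO₃²⁻] = 3s.
Ksp = [La³⁺]^2[CO₃²⁻]^3 = (2s)^2 · (3s)^3 = 108s^5
Ksp = 108 × (8.4535×10⁻⁸)^5 = 4.66×10⁻³⁴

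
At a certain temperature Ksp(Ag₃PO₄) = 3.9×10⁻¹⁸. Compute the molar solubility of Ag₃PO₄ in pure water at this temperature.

1.9×10⁻⁵ M

Ag₃PO₄(s) ⇌ 3 Ag⁺(aq) + PO₄³⁻(aq)
For each mole of Ag₃PO₄ that dissolves per liter, [Ag⁺] = 3s and [PO₄³⁻] = s; let s denote this solubility.
Ksp = [Ag⁺]^3[PO₄³⁻] = (3s)^3 · s = 27s^4
27s^4 = 3.9×10⁻¹⁸  ⇒  s^4 = 1.4×10⁻¹⁹
s = (1.4×10⁻¹⁹)^(1/4) = 1.9×10⁻⁵ mol/L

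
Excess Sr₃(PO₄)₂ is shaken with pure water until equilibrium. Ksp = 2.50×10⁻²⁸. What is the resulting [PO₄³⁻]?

Sr₃(PO₄)₂(s) ⇌ 3 Sr²⁺(aq) + 2 PO₄³⁻(aq)
For each mole of Sr₃(PO₄)₂ that dissolves per liter, [Sr²⁺] = 3s and [PO₄³⁻] = 2s; let s denote this solubility.
Ksp = [Sr²⁺]^3[PO₄³⁻]^2 = (3s)^3 · (2s)^2 = 108s^5 = 2.50×10⁻²⁸
s = 1.18×10⁻⁶ mol/L
[PO₄³⁻] = 2s = 2.37×10⁻⁶ mol/L

2.37×10⁻⁶ M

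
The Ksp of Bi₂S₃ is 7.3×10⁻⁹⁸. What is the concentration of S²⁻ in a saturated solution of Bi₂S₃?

Bi₂S₃(s) ⇌ 2 Bi³⁺(aq) + 3 S²⁻(aq)
Call the molar solubility s, so that [Bi³⁺] = 2s and [S²⁻] = 3s.
Ksp = [Bi³⁺]^2[S²⁻]^3 = (2s)^2 · (3s)^3 = 108s^5 = 7.3×10⁻⁹⁸
s = 1.5×10⁻²⁰ M
[S²⁻] = 3s = 4.4×10⁻²⁰ M

4.4×10⁻²⁰ M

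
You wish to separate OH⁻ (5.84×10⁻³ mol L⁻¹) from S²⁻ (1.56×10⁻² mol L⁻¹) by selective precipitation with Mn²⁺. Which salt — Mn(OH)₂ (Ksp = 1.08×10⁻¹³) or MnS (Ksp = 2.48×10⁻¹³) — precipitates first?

Precipitation begins when Q = Ksp.
For Mn(OH)₂: [Mn²⁺] = (Ksp/[OH⁻]^2) = 3.17×10⁻⁹ mol L⁻¹
For MnS: [Mn²⁺] = (Ksp/[S²⁻]) = 1.59×10⁻¹¹ mol L⁻¹
MnS requires the lower [Mn²⁺], so it precipitates first.

MnS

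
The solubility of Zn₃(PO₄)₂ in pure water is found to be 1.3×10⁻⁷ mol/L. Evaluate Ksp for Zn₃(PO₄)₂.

Zn₃(PO₄)₂(s) ⇌ 3 Zn²⁺(aq) + 2 PO₄³⁻(aq)
Let s be the molar solubility. Then [Zn²⁺] = 3s and [PO₄³⁻] = 2s.
Ksp = [Zn²⁺]^3[PO₄³⁻]^2 = (3s)^3 · (2s)^2 = 108s^5
Ksp = 108 × (1.3×10⁻⁷)^5 = 4.0×10⁻³³

Ksp = 4.0×10⁻³³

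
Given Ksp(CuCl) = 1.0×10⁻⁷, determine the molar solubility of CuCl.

3.2×10⁻⁴ M

CuCl(s) ⇌ Cu⁺(aq) + Cl⁻(aq)
For each mole of CuCl that dissolves per liter, [Cu⁺] = s and [Cl⁻] = s; let s denote this solubility.
Ksp = [Cu⁺][Cl⁻] = s · s = s^2
s^2 = 1.0×10⁻⁷
s = (1.0×10⁻⁷)^(1/2) = 3.2×10⁻⁴ mol/L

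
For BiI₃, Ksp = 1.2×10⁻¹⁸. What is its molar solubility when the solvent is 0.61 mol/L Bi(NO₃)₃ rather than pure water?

4.2×10⁻⁷ M

BiI₃(s) ⇌ Bi³⁺(aq) + 3 I⁻(aq)
The solution already contains Bi³⁺ at 0.61 mol/L. Let s be the molar solubility of BiI₃.
[Bi³⁺] ≈ 0.61 mol/L (common ion dominates); [I⁻] = 3s.
Ksp = [Bi³⁺][I⁻]^3 = (0.61)(3s)^3
(3s)^3 = 1.2×10⁻¹⁸ / (0.61) = 2.0×10⁻¹⁸
s = 4.2×10⁻⁷ mol/L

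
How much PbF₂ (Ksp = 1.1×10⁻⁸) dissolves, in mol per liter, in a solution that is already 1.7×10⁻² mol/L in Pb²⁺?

4.0×10⁻⁴ M

PbF₂(s) ⇌ Pb²⁺(aq) + 2 F⁻(aq)
Pb²⁺ is already present at 1.7×10⁻² mol/L. If s mol/L of PbF₂ dissolves, [F⁻] = 2s while [Pb²⁺] ≈ 1.7×10⁻² mol/L.
Ksp = [Pb²⁺][F⁻]^2 = (1.7×10⁻²)(2s)^2
(2s)^2 = 1.1×10⁻⁸ / (1.7×10⁻²) = 6.5×10⁻⁷
s = 4.0×10⁻⁴ mol/L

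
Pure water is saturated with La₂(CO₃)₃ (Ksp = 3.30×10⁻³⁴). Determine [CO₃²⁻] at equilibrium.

La₂(CO₃)₃(s) ⇌ 2 La³⁺(aq) + 3 CO₃²⁻(aq)
If s mol/L of La₂(CO₃)₃ dissolves, [La³⁺] = 2s and [CO₃²⁻] = 3s.
Ksp = [La³⁺]^2[CO₃²⁻]^3 = (2s)^2 · (3s)^3 = 108s^5 = 3.30×10⁻³⁴
s = 7.89×10⁻⁸ mol L⁻¹
[CO₃²⁻] = 3s = 2.37×10⁻⁷ mol L⁻¹

2.37×10⁻⁷ M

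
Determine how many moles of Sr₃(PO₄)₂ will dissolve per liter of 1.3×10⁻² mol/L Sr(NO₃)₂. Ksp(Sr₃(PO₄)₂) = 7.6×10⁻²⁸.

9.3×10⁻¹² M

Sr₃(PO₄)₂(s) ⇌ 3 Sr²⁺(aq) + 2 PO₄³⁻(aq)
The solution already contains Sr²⁺ at 1.3×10⁻² mol/L. Let s be the molar solubility of Sr₃(PO₄)₂.
[Sr²⁺] ≈ 1.3×10⁻² mol/L (common ion dominates); [PO₄³⁻] = 2s.
Ksp = [Sr²⁺]^3[PO₄³⁻]^2 = (1.3×10⁻²)^3(2s)^2
(2s)^2 = 7.6×10⁻²⁸ / (1.3×10⁻²)^3 = 3.5×10⁻²²
s = 9.3×10⁻¹² mol/L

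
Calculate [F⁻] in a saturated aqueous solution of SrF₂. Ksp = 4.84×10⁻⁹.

SrF₂(s) ⇌ Sr²⁺(aq) + 2 F⁻(aq)
If s mol/L of SrF₂ dissolves, [Sr²⁺] = s and [F⁻] = 2s.
Ksp = [Sr²⁺][F⁻]^2 = s · (2s)^2 = 4s^3 = 4.84×10⁻⁹
s = 1.07×10⁻³ M
[F⁻] = 2s = 2.13×10⁻³ M

2.13×10⁻³ M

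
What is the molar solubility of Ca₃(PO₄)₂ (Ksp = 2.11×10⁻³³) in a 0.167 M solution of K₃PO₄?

1.41×10⁻¹¹ M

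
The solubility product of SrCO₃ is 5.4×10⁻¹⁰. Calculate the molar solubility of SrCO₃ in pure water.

SrCO₃(s) ⇌ Sr²⁺(aq) + CO₃²⁻(aq)
If s mol/L of SrCO₃ dissolves, [Sr²⁺] = s and [CO₃²⁻] = s.
Ksp = [Sr²⁺][CO₃²⁻] = s · s = s^2
s^2 = 5.4×10⁻¹⁰
s = (5.4×10⁻¹⁰)^(1/2) = 2.3×10⁻⁵ mol/L

2.3×10⁻⁵ M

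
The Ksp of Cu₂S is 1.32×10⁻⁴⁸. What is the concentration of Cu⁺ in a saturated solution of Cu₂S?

1.38×10⁻¹⁶ M

Cu₂S(s) ⇌ 2 Cu⁺(aq) + S²⁻(aq)
Let s be the molar solubility. Then [Cu⁺] = 2s and [S²⁻] = s.
Ksp = [Cu⁺]^2[S²⁻] = (2s)^2 · s = 4s^3 = 1.32×10⁻⁴⁸
s = 6.91×10⁻¹⁷ M
[Cu⁺] = 2s = 1.38×10⁻¹⁶ M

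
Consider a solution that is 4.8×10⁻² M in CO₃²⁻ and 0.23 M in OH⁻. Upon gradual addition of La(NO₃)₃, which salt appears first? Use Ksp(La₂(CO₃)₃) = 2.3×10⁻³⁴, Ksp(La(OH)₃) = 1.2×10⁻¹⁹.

La(OH)₃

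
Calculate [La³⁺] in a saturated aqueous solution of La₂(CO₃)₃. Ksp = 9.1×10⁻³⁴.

La₂(CO₃)₃(s) ⇌ 2 La³⁺(aq) + 3 CO₃²⁻(aq)
Call the molar solubility s, so that [La³⁺] = 2s and [CO₃²⁻] = 3s.
Ksp = [La³⁺]^2[CO₃²⁻]^3 = (2s)^2 · (3s)^3 = 108s^5 = 9.1×10⁻³⁴
s = 9.7×10⁻⁸ M
[La³⁺] = 2s = 1.9×10⁻⁷ M

1.9×10⁻⁷ M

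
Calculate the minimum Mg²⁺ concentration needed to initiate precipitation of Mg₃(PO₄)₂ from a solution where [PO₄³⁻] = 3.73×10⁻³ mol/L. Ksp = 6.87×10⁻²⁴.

Precipitation of each salt begins when its ion product equals Ksp.
Mg₃(PO₄)₂(s) ⇌ 3 Mg²⁺(aq) + 2 PO₄³⁻(aq)
Ksp = [Mg²⁺]^3[PO₄³⁻]^2 = [Mg²⁺]^3(3.73×10⁻³)^2
[Mg²⁺]^3 = 6.87×10⁻²⁴ / (3.73×10⁻³)^2 = 4.94×10⁻¹⁹
[Mg²⁺] = 7.90×10⁻⁷ mol/L

7.90×10⁻⁷ M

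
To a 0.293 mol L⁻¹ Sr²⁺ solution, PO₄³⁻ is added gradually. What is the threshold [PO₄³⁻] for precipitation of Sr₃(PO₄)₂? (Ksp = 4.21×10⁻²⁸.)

1.29×10⁻¹³ M

The threshold for precipitation is Q = Ksp.
Sr₃(PO₄)₂(s) ⇌ 3 Sr²⁺(aq) + 2 PO₄³⁻(aq)
Ksp = [Sr²⁺]^3[PO₄³⁻]^2 = [PO₄³⁻]^2(0.293)^3
[PO₄³⁻]^2 = 4.21×10⁻²⁸ / (0.293)^3 = 1.67×10⁻²⁶
[PO₄³⁻] = 1.29×10⁻¹³ mol L⁻¹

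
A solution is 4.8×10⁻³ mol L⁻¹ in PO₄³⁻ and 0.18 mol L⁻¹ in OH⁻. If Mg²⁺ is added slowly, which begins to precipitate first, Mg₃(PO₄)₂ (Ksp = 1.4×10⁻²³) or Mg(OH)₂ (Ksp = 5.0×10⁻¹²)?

Mg(OH)₂

Each salt precipitates once Q = Ksp for that salt.
For Mg₃(PO₄)₂: [Mg²⁺] = (Ksp/[PO₄³⁻]^2)^(1/3) = 8.5×10⁻⁷ mol L⁻¹
For Mg(OH)₂: [Mg²⁺] = (Ksp/[OH⁻]^2) = 1.5×10⁻¹⁰ mol L⁻¹
Mg(OH)₂ requires the lower [Mg²⁺], so it precipitates first.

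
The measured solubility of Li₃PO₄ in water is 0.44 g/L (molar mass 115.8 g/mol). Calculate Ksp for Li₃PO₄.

Ksp = 5.6×10⁻⁹

Convert to molarity: s = 0.44 / 115.8 = 3.800×10⁻³ mol/L
Li₃PO₄(s) ⇌ 3 Li⁺(aq) + PO₄³⁻(aq)
Call the molar solubility s, so that [Li⁺] = 3s and [PO₄³⁻] = s.
Ksp = [Li⁺]^3[PO₄³⁻] = (3s)^3 · s = 27s^4
Ksp = 27 × (3.800×10⁻³)^4 = 5.6×10⁻⁹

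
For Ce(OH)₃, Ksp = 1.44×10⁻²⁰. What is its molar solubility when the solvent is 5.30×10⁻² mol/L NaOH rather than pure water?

9.67×10⁻¹⁷ M

Ce(OH)₃(s) ⇌ Ce³⁺(aq) + 3 OH⁻(aq)
OH⁻ is already present at 5.30×10⁻² mol/L. If s mol/L of Ce(OH)₃ dissolves, [Ce³⁺] = s while [OH⁻] ≈ 5.30×10⁻² mol/L.
Ksp = [Ce³⁺][OH⁻]^3 = s(5.30×10⁻²)^3
s = 1.44×10⁻²⁰ / (5.30×10⁻²)^3 = 9.67×10⁻¹⁷
s = 9.67×10⁻¹⁷ mol/L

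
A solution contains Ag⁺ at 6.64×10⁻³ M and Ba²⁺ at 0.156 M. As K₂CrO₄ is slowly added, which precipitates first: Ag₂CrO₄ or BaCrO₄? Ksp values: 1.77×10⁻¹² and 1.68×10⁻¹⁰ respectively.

BaCrO₄

The threshold for precipitation is Q = Ksp.
For Ag₂CrO₄: [CrO₄²⁻] = (Ksp/[Ag⁺]^2) = 4.01×10⁻⁸ M
For BaCrO₄: [CrO₄²⁻] = (Ksp/[Ba²⁺]) = 1.08×10⁻⁹ M
The smaller threshold [CrO₄²⁻] is reached first, so BaCrO₄ precipitates first.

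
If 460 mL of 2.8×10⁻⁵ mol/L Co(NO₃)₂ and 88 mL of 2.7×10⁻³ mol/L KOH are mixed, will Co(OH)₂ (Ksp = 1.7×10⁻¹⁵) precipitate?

Yes

The combined volume is 548 mL.
[Co²⁺] = (2.8×10⁻⁵)(460)/548 = 2.4×10⁻⁵ mol/L
[OH⁻] = (2.7×10⁻³)(88)/548 = 4.3×10⁻⁴ mol/L
Q = [Co²⁺][OH⁻]^2 = 4.4×10⁻¹²
Since Q (4.4×10⁻¹²) exceeds Ksp (1.7×10⁻¹⁵), Co(OH)₂ will precipitate.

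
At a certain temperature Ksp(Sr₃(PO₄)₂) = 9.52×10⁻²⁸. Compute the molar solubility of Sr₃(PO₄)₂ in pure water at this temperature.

1.55×10⁻⁶ M

Sr₃(PO₄)₂(s) ⇌ 3 Sr²⁺(aq) + 2 PO₄³⁻(aq)
Let s be the molar solubility. Then [Sr²⁺] = 3s and [PO₄³⁻] = 2s.
Ksp = [Sr²⁺]^3[PO₄³⁻]^2 = (3s)^3 · (2s)^2 = 108s^5
108s^5 = 9.52×10⁻²⁸  ⇒  s^5 = 8.81×10⁻³⁰
s = 1.55×10⁻⁶ mol/L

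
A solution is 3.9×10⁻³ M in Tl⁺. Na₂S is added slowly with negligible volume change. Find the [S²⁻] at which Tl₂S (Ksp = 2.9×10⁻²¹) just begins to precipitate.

1.9×10⁻¹⁶ M

Each salt precipitates once Q = Ksp for that salt.
Tl₂S(s) ⇌ 2 Tl⁺(aq) + S²⁻(aq)
Ksp = [Tl⁺]^2[S²⁻] = [S²⁻](3.9×10⁻³)^2
[S²⁻] = 2.9×10⁻²¹ / (3.9×10⁻³)^2 = 1.9×10⁻¹⁶
[S²⁻] = 1.9×10⁻¹⁶ M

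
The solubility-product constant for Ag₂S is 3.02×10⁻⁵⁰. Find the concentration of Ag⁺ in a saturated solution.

Ag₂S(s) ⇌ 2 Ag⁺(aq) + S²⁻(aq)
For each mole of Ag₂S that dissolves per liter, [Ag⁺] = 2s and [S²⁻] = s; let s denote this solubility.
Ksp = [Ag⁺]^2[S²⁻] = (2s)^2 · s = 4s^3 = 3.02×10⁻⁵⁰
s = 1.96×10⁻¹⁷ mol/L
[Ag⁺] = 2s = 3.92×10⁻¹⁷ mol/L

3.92×10⁻¹⁷ M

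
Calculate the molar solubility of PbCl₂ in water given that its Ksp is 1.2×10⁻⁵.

1.4×10⁻² M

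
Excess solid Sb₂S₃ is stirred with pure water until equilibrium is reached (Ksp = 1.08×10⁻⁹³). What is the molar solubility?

1.00×10⁻¹⁹ M

Sb₂S₃(s) ⇌ 2 Sb³⁺(aq) + 3 S²⁻(aq)
Let s be the molar solubility. Then [Sb³⁺] = 2s and [S²⁻] = 3s.
Ksp = [Sb³⁺]^2[S²⁻]^3 = (2s)^2 · (3s)^3 = 108s^5
108s^5 = 1.08×10⁻⁹³  ⇒  s^5 = 1.00×10⁻⁹⁵
Taking the 5th root, s = 1.00×10⁻¹⁹ M.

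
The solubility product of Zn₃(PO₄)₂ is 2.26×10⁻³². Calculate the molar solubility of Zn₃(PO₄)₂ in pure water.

1.84×10⁻⁷ M

Zn₃(PO₄)₂(s) ⇌ 3 Zn²⁺(aq) + 2 PO₄³⁻(aq)
Let s be the molar solubility. Then [Zn²⁺] = 3s and [PO₄³⁻] = 2s.
Ksp = [Zn²⁺]^3[PO₄³⁻]^2 = (3s)^3 · (2s)^2 = 108s^5
108s^5 = 2.26×10⁻³²  ⇒  s^5 = 2.09×10⁻³⁴
Taking the 5th root, s = 1.84×10⁻⁷ mol L⁻¹.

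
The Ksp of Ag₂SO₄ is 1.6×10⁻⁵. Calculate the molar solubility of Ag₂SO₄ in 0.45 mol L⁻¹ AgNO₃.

Ag₂SO₄(s) ⇌ 2 Ag⁺(aq) + SO₄²⁻(aq)
Ag⁺ is already present at 0.45 mol L⁻¹. If s mol/L of Ag₂SO₄ dissolves, [SO₄²⁻] = s while [Ag⁺] ≈ 0.45 mol L⁻¹.
Ksp = [Ag⁺]^2[SO₄²⁻] = (0.45)^2s
s = 1.6×10⁻⁵ / (0.45)^2 = 7.9×10⁻⁵
s = 7.9×10⁻⁵ mol L⁻¹

7.9×10⁻⁵ M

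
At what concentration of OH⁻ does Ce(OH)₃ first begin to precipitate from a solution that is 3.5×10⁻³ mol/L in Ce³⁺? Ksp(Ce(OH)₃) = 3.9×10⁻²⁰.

A salt starts to precipitate once the ion product Q reaches its Ksp.
Ce(OH)₃(s) ⇌ Ce³⁺(aq) + 3 OH⁻(aq)
Ksp = [Ce³⁺][OH⁻]^3 = [OH⁻]^3(3.5×10⁻³)
[OH⁻]^3 = 3.9×10⁻²⁰ / (3.5×10⁻³) = 1.1×10⁻¹⁷
[OH⁻] = 2.2×10⁻⁶ mol/L

2.2×10⁻⁶ M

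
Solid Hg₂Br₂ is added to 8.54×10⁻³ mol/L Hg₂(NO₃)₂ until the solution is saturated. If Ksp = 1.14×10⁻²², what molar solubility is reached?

Hg₂Br₂(s) ⇌ Hg₂²⁺(aq) + 2 Br⁻(aq)
Hg₂²⁺ is already present at 8.54×10⁻³ mol/L. If s mol/L of Hg₂Br₂ dissolves, [Br⁻] = 2s while [Hg₂²⁺] ≈ 8.54×10⁻³ mol/L.
Ksp = [Hg₂²⁺][Br⁻]^2 = (8.54×10⁻³)(2s)^2
(2s)^2 = 1.14×10⁻²² / (8.54×10⁻³) = 1.33×10⁻²⁰
s = 5.78×10⁻¹¹ mol/L

5.78×10⁻¹¹ M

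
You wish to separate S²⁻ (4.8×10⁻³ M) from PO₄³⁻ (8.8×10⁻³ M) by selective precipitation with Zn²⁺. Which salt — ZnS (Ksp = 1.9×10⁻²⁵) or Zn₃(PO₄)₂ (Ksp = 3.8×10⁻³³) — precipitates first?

Each salt precipitates once Q = Ksp for that salt.
For ZnS: [Zn²⁺] = (Ksp/[S²⁻]) = 4.0×10⁻²³ M
For Zn₃(PO₄)₂: [Zn²⁺] = (Ksp/[PO₄³⁻]^2)^(1/3) = 3.7×10⁻¹⁰ M
Since ZnS needs less Zn²⁺ to reach saturation, it precipitates first.

ZnS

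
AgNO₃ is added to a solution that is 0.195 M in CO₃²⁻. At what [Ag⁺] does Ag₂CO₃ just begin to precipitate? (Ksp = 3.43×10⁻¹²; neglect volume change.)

Precipitation begins when Q = Ksp.
Ag₂CO₃(s) ⇌ 2 Ag⁺(aq) + CO₃²⁻(aq)
Ksp = [Ag⁺]^2[CO₃²⁻] = [Ag⁺]^2(0.195)
[Ag⁺]^2 = 3.43×10⁻¹² / (0.195) = 1.76×10⁻¹¹
[Ag⁺] = 4.19×10⁻⁶ M

4.19×10⁻⁶ M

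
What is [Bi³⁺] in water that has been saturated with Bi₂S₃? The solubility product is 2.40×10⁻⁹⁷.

Bi₂S₃(s) ⇌ 2 Bi³⁺(aq) + 3 S²⁻(aq)
Let s be the molar solubility. Then [Bi³⁺] = 2s and [S²⁻] = 3s.
Ksp = [Bi³⁺]^2[S²⁻]^3 = (2s)^2 · (3s)^3 = 108s^5 = 2.40×10⁻⁹⁷
s = 1.86×10⁻²⁰ M
[Bi³⁺] = 2s = 3.72×10⁻²⁰ M

3.72×10⁻²⁰ M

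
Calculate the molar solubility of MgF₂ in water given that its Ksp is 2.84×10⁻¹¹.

MgF₂(s) ⇌ Mg²⁺(aq) + 2 F⁻(aq)
Call the molar solubility s, so that [Mg²⁺] = s and [F⁻] = 2s.
Ksp = [Mg²⁺][F⁻]^2 = s · (2s)^2 = 4s^3
4s^3 = 2.84×10⁻¹¹  ⇒  s^3 = 7.10×10⁻¹²
s = (7.10×10⁻¹²)^(1/3) = 1.92×10⁻⁴ M

1.92×10⁻⁴ M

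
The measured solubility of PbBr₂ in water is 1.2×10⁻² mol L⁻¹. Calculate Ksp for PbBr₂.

PbBr₂(s) ⇌ Pb²⁺(aq) + 2 Br⁻(aq)
For each mole of PbBr₂ that dissolves per liter, [Pb²⁺] = s and [Br⁻] = 2s; let s denote this solubility.
Ksp = [Pb²⁺][Br⁻]^2 = s · (2s)^2 = 4s^3
Ksp = 4 × (1.2×10⁻²)^3 = 6.9×10⁻⁶

Ksp = 6.9×10⁻⁶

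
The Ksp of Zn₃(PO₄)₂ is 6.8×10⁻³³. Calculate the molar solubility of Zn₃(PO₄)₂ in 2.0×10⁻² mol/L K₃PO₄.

8.6×10⁻¹¹ M

Zn₃(PO₄)₂(s) ⇌ 3 Zn²⁺(aq) + 2 PO₄³⁻(aq)
With PO₄³⁻ already at 2.0×10⁻² mol/L and s small, take [PO₄³⁻] ≈ 2.0×10⁻² mol/L and [Zn²⁺] = 3s.
Ksp = [Zn²⁺]^3[PO₄³⁻]^2 = (3s)^3(2.0×10⁻²)^2
(3s)^3 = 6.8×10⁻³³ / (2.0×10⁻²)^2 = 1.7×10⁻²⁹
s = 8.6×10⁻¹¹ mol/L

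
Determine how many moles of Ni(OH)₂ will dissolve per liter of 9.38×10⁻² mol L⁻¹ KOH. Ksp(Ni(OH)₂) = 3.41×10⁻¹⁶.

3.88×10⁻¹⁴ M

Ni(OH)₂(s) ⇌ Ni²⁺(aq) + 2 OH⁻(aq)
OH⁻ is already present at 9.38×10⁻² mol L⁻¹. If s mol/L of Ni(OH)₂ dissolves, [Ni²⁺] = s while [OH⁻] ≈ 9.38×10⁻² mol L⁻¹.
Ksp = [Ni²⁺][OH⁻]^2 = s(9.38×10⁻²)^2
s = 3.41×10⁻¹⁶ / (9.38×10⁻²)^2 = 3.88×10⁻¹⁴
s = 3.88×10⁻¹⁴ mol L⁻¹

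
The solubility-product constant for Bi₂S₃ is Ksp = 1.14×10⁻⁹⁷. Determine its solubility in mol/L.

1.60×10⁻²⁰ M

Bi₂S₃(s) ⇌ 2 Bi³⁺(aq) + 3 S²⁻(aq)
Let s be the molar solubility. Then [Bi³⁺] = 2s and [S²⁻] = 3s.
Ksp = [Bi³⁺]^2[S²⁻]^3 = (2s)^2 · (3s)^3 = 108s^5
108s^5 = 1.14×10⁻⁹⁷  ⇒  s^5 = 1.06×10⁻⁹⁹
Taking the 5th root, s = 1.60×10⁻²⁰ M.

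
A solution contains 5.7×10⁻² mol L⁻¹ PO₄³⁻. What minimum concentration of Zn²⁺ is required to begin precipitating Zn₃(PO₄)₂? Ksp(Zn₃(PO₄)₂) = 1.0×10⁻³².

Precipitation of each salt begins when its ion product equals Ksp.
Zn₃(PO₄)₂(s) ⇌ 3 Zn²⁺(aq) + 2 PO₄³⁻(aq)
Ksp = [Zn²⁺]^3[PO₄³⁻]^2 = [Zn²⁺]^3(5.7×10⁻²)^2
[Zn²⁺]^3 = 1.0×10⁻³² / (5.7×10⁻²)^2 = 3.1×10⁻³⁰
[Zn²⁺] = 1.5×10⁻¹⁰ mol L⁻¹

1.5×10⁻¹⁰ M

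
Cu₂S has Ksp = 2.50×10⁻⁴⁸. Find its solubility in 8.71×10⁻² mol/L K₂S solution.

Cu₂S(s) ⇌ 2 Cu⁺(aq) + S²⁻(aq)
The solution already contains S²⁻ at 8.71×10⁻² mol/L. Let s be the molar solubility of Cu₂S.
[S²⁻] ≈ 8.71×10⁻² mol/L (common ion dominates); [Cu⁺] = 2s.
Ksp = [Cu⁺]^2[S²⁻] = (2s)^2(8.71×10⁻²)
(2s)^2 = 2.50×10⁻⁴⁸ / (8.71×10⁻²) = 2.87×10⁻⁴⁷
s = 2.68×10⁻²⁴ mol/L

2.68×10⁻²⁴ M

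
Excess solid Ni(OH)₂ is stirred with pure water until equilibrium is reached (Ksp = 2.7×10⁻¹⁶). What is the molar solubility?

4.1×10⁻⁶ M

Ni(OH)₂(s) ⇌ Ni²⁺(aq) + 2 OH⁻(aq)
If s mol/L of Ni(OH)₂ dissolves, [Ni²⁺] = s and [OH⁻] = 2s.
Ksp = [Ni²⁺][OH⁻]^2 = s · (2s)^2 = 4s^3
4s^3 = 2.7×10⁻¹⁶  ⇒  s^3 = 6.8×10⁻¹⁷
s = (6.8×10⁻¹⁷)^(1/3) = 4.1×10⁻⁶ mol L⁻¹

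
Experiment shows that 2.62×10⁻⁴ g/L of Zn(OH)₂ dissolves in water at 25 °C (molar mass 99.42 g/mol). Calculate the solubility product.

Ksp = 7.32×10⁻¹⁷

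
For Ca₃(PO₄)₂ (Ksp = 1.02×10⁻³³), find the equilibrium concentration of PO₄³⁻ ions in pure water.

Ca₃(PO₄)₂(s) ⇌ 3 Ca²⁺(aq) + 2 PO₄³⁻(aq)
For each mole of Ca₃(PO₄)₂ that dissolves per liter, [Ca²⁺] = 3s and [PO₄³⁻] = 2s; let s denote this solubility.
Ksp = [Ca²⁺]^3[PO₄³⁻]^2 = (3s)^3 · (2s)^2 = 108s^5 = 1.02×10⁻³³
s = 9.89×10⁻⁸ M
[PO₄³⁻] = 2s = 1.98×10⁻⁷ M

1.98×10⁻⁷ M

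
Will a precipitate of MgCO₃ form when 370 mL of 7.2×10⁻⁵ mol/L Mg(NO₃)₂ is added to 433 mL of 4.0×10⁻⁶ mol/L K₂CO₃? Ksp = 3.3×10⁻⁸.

No

Total volume after mixing = 370 + 433 = 803 mL.
[Mg²⁺] = (7.2×10⁻⁵)(370)/803 = 3.3×10⁻⁵ mol/L
[CO₃²⁻] = (4.0×10⁻⁶)(433)/803 = 2.2×10⁻⁶ mol/L
Q = [Mg²⁺][CO₃²⁻] = 7.2×10⁻¹¹
Since Q (7.2×10⁻¹¹) is less than Ksp (3.3×10⁻⁸), no MgCO₃ precipitates.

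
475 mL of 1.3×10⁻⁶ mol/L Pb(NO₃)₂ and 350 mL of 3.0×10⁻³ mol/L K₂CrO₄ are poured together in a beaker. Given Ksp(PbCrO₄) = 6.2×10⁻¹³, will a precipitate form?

Yes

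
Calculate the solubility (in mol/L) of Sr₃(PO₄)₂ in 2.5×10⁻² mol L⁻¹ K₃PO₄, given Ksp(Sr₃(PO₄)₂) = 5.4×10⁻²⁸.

3.2×10⁻⁹ M

Sr₃(PO₄)₂(s) ⇌ 3 Sr²⁺(aq) + 2 PO₄³⁻(aq)
Let s be the solubility of Sr₃(PO₄)₂ here. The common ion gives [PO₄³⁻] ≈ 2.5×10⁻² mol L⁻¹, and [Sr²⁺] = 3s.
Ksp = [Sr²⁺]^3[PO₄³⁻]^2 = (3s)^3(2.5×10⁻²)^2
(3s)^3 = 5.4×10⁻²⁸ / (2.5×10⁻²)^2 = 8.6×10⁻²⁵
s = 3.2×10⁻⁹ mol L⁻¹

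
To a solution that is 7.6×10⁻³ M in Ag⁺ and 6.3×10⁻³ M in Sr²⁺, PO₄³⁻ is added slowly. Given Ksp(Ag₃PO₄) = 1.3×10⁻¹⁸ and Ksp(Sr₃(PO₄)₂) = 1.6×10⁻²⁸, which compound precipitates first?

Ag₃PO₄

A salt starts to precipitate once the ion product Q reaches its Ksp.
For Ag₃PO₄: [PO₄³⁻] = (Ksp/[Ag⁺]^3) = 3.0×10⁻¹² M
For Sr₃(PO₄)₂: [PO₄³⁻] = (Ksp/[Sr²⁺]^3)^(1/2) = 2.5×10⁻¹¹ M
Ag₃PO₄ requires the lower [PO₄³⁻], so it precipitates first.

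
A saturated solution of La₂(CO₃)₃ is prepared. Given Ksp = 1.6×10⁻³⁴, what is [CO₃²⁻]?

2.0×10⁻⁷ M

La₂(CO₃)₃(s) ⇌ 2 La³⁺(aq) + 3 CO₃²⁻(aq)
If s mol/L of La₂(CO₃)₃ dissolves, [La³⁺] = 2s and [CO₃²⁻] = 3s.
Ksp = [La³⁺]^2[CO₃²⁻]^3 = (2s)^2 · (3s)^3 = 108s^5 = 1.6×10⁻³⁴
s = 6.8×10⁻⁸ M
[CO₃²⁻] = 3s = 2.0×10⁻⁷ M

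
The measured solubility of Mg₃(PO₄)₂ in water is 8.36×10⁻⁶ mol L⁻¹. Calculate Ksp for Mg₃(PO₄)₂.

Mg₃(PO₄)₂(s) ⇌ 3 Mg²⁺(aq) + 2 PO₄³⁻(aq)
Call the molar solubility s, so that [Mg²⁺] = 3s and [PO₄³⁻] = 2s.
Ksp = [Mg²⁺]^3[PO₄³⁻]^2 = (3s)^3 · (2s)^2 = 108s^5
Ksp = 108 × (8.36×10⁻⁶)^5 = 4.41×10⁻²⁴

Ksp = 4.41×10⁻²⁴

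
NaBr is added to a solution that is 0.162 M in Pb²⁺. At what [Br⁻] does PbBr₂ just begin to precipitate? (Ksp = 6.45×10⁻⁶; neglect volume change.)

6.31×10⁻³ M

Precipitation of each salt begins when its ion product equals Ksp.
PbBr₂(s) ⇌ Pb²⁺(aq) + 2 Br⁻(aq)
Ksp = [Pb²⁺][Br⁻]^2 = [Br⁻]^2(0.162)
[Br⁻]^2 = 6.45×10⁻⁶ / (0.162) = 3.98×10⁻⁵
[Br⁻] = 6.31×10⁻³ M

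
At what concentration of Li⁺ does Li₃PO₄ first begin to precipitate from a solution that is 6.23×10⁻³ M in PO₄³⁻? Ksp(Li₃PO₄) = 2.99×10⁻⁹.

A salt starts to precipitate once the ion product Q reaches its Ksp.
Li₃PO₄(s) ⇌ 3 Li⁺(aq) + PO₄³⁻(aq)
Ksp = [Li⁺]^3[PO₄³⁻] = [Li⁺]^3(6.23×10⁻³)
[Li⁺]^3 = 2.99×10⁻⁹ / (6.23×10⁻³) = 4.80×10⁻⁷
[Li⁺] = 7.83×10⁻³ M

7.83×10⁻³ M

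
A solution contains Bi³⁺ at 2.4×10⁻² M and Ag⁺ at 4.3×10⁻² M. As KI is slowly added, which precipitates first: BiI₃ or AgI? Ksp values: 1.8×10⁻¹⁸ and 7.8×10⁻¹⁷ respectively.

AgI

Precipitation of each salt begins when its ion product equals Ksp.
For BiI₃: [I⁻] = (Ksp/[Bi³⁺])^(1/3) = 4.2×10⁻⁶ M
For AgI: [I⁻] = (Ksp/[Ag⁺]) = 1.8×10⁻¹⁵ M
AgI requires the lower [I⁻], so it precipitates first.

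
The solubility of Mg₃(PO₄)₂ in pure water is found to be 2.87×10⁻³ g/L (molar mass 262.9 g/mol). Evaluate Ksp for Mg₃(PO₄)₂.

Ksp = 1.67×10⁻²³

s = (2.87×10⁻³ g L⁻¹)/(262.9 g mol⁻¹) = 1.0917×10⁻⁵ M
Mg₃(PO₄)₂(s) ⇌ 3 Mg²⁺(aq) + 2 PO₄³⁻(aq)
For each mole of Mg₃(PO₄)₂ that dissolves per liter, [Mg²⁺] = 3s and [PO₄³⁻] = 2s; let s denote this solubility.
Ksp = [Mg²⁺]^3[PO₄³⁻]^2 = (3s)^3 · (2s)^2 = 108s^5
Ksp = 108 × (1.0917×10⁻⁵)^5 = 1.67×10⁻²³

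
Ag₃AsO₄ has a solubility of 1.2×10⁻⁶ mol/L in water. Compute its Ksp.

Ag₃AsO₄(s) ⇌ 3 Ag⁺(aq) + AsO₄³⁻(aq)
For each mole of Ag₃AsO₄ that dissolves per liter, [Ag⁺] = 3s and [AsO₄³⁻] = s; let s denote this solubility.
Ksp = [Ag⁺]^3[AsO₄³⁻] = (3s)^3 · s = 27s^4
Ksp = 27 × (1.2×10⁻⁶)^4 = 5.6×10⁻²³

Ksp = 5.6×10⁻²³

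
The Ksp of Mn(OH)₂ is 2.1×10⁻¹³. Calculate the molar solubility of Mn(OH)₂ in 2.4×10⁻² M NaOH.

3.6×10⁻¹⁰ M

Mn(OH)₂(s) ⇌ Mn²⁺(aq) + 2 OH⁻(aq)
OH⁻ is already present at 2.4×10⁻² M. If s mol/L of Mn(OH)₂ dissolves, [Mn²⁺] = s while [OH⁻] ≈ 2.4×10⁻² M.
Ksp = [Mn²⁺][OH⁻]^2 = s(2.4×10⁻²)^2
s = 2.1×10⁻¹³ / (2.4×10⁻²)^2 = 3.6×10⁻¹⁰
s = 3.6×10⁻¹⁰ M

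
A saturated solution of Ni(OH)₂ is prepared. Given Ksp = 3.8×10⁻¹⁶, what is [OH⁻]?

Ni(OH)₂(s) ⇌ Ni²⁺(aq) + 2 OH⁻(aq)
For each mole of Ni(OH)₂ that dissolves per liter, [Ni²⁺] = s and [OH⁻] = 2s; let s denote this solubility.
Ksp = [Ni²⁺][OH⁻]^2 = s · (2s)^2 = 4s^3 = 3.8×10⁻¹⁶
s = 4.6×10⁻⁶ mol L⁻¹
[OH⁻] = 2s = 9.1×10⁻⁶ mol L⁻¹

9.1×10⁻⁶ M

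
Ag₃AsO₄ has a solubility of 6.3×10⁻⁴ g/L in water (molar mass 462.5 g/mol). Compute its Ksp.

Ksp = 9.3×10⁻²³

Molar solubility s = (6.3×10⁻⁴ g/L) / (462.5 g/mol) = 1.362×10⁻⁶ mol/L
Ag₃AsO₄(s) ⇌ 3 Ag⁺(aq) + AsO₄³⁻(aq)
If s mol/L of Ag₃AsO₄ dissolves, [Ag⁺] = 3s and [AsO₄³⁻] = s.
Ksp = [Ag⁺]^3[AsO₄³⁻] = (3s)^3 · s = 27s^4
Ksp = 27 × (1.362×10⁻⁶)^4 = 9.3×10⁻²³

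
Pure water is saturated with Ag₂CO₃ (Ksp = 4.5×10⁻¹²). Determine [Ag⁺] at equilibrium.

2.1×10⁻⁴ M

Ag₂CO₃(s) ⇌ 2 Ag⁺(aq) + CO₃²⁻(aq)
Call the molar solubility s, so that [Ag⁺] = 2s and [CO₃²⁻] = s.
Ksp = [Ag⁺]^2[CO₃²⁻] = (2s)^2 · s = 4s^3 = 4.5×10⁻¹²
s = 1.0×10⁻⁴ M
[Ag⁺] = 2s = 2.1×10⁻⁴ M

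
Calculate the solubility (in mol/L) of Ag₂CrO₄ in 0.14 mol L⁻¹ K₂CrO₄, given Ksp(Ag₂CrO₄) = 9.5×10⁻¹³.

1.3×10⁻⁶ M

Ag₂CrO₄(s) ⇌ 2 Ag⁺(aq) + CrO₄²⁻(aq)
The solution already contains CrO₄²⁻ at 0.14 mol L⁻¹. Let s be the molar solubility of Ag₂CrO₄.
[CrO₄²⁻] ≈ 0.14 mol L⁻¹ (common ion dominates); [Ag⁺] = 2s.
Ksp = [Ag⁺]^2[CrO₄²⁻] = (2s)^2(0.14)
(2s)^2 = 9.5×10⁻¹³ / (0.14) = 6.8×10⁻¹²
s = 1.3×10⁻⁶ mol L⁻¹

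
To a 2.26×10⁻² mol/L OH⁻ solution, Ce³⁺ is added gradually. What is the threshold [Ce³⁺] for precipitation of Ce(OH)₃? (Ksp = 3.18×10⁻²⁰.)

2.75×10⁻¹⁵ M

Each salt precipitates once Q = Ksp for that salt.
Ce(OH)₃(s) ⇌ Ce³⁺(aq) + 3 OH⁻(aq)
Ksp = [Ce³⁺][OH⁻]^3 = [Ce³⁺](2.26×10⁻²)^3
[Ce³⁺] = 3.18×10⁻²⁰ / (2.26×10⁻²)^3 = 2.75×10⁻¹⁵
[Ce³⁺] = 2.75×10⁻¹⁵ mol/L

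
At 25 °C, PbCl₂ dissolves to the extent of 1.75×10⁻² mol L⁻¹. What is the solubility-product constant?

PbCl₂(s) ⇌ Pb²⁺(aq) + 2 Cl⁻(aq)
Let s be the molar solubility. Then [Pb²⁺] = s and [Cl⁻] = 2s.
Ksp = [Pb²⁺][Cl⁻]^2 = s · (2s)^2 = 4s^3
Ksp = 4 × (1.75×10⁻²)^3 = 2.14×10⁻⁵

Ksp = 2.14×10⁻⁵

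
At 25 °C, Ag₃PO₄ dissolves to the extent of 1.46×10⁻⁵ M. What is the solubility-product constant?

Ksp = 1.23×10⁻¹⁸

Ag₃PO₄(s) ⇌ 3 Ag⁺(aq) + PO₄³⁻(aq)
For each mole of Ag₃PO₄ that dissolves per liter, [Ag⁺] = 3s and [PO₄³⁻] = s; let s denote this solubility.
Ksp = [Ag⁺]^3[PO₄³⁻] = (3s)^3 · s = 27s^4
Ksp = 27 × (1.46×10⁻⁵)^4 = 1.23×10⁻¹⁸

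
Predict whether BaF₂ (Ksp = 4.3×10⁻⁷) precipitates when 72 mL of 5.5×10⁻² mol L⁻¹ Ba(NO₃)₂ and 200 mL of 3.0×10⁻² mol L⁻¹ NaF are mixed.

After mixing, V = 72 mL + 200 mL = 272 mL.
[Ba²⁺] = (5.5×10⁻²)(72)/272 = 1.5×10⁻² mol L⁻¹
[F⁻] = (3.0×10⁻²)(200)/272 = 2.2×10⁻² mol L⁻¹
Q = [Ba²⁺][F⁻]^2 = 7.1×10⁻⁶
Since Q (7.1×10⁻⁶) exceeds Ksp (4.3×10⁻⁷), BaF₂ will precipitate.

Yes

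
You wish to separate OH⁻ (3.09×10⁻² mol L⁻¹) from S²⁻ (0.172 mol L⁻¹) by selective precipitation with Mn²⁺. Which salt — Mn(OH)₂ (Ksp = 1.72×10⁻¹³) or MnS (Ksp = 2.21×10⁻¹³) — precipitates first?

Each salt precipitates once Q = Ksp for that salt.
For Mn(OH)₂: [Mn²⁺] = (Ksp/[OH⁻]^2) = 1.80×10⁻¹⁰ mol L⁻¹
For MnS: [Mn²⁺] = (Ksp/[S²⁻]) = 1.28×10⁻¹² mol L⁻¹
The smaller threshold [Mn²⁺] is reached first, so MnS precipitates first.

MnS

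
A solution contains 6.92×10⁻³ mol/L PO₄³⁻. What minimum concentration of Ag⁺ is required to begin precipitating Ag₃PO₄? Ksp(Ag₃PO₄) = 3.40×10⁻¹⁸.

7.89×10⁻⁶ M

Precipitation begins when Q = Ksp.
Ag₃PO₄(s) ⇌ 3 Ag⁺(aq) + PO₄³⁻(aq)
Ksp = [Ag⁺]^3[PO₄³⁻] = [Ag⁺]^3(6.92×10⁻³)
[Ag⁺]^3 = 3.40×10⁻¹⁸ / (6.92×10⁻³) = 4.91×10⁻¹⁶
[Ag⁺] = 7.89×10⁻⁶ mol/L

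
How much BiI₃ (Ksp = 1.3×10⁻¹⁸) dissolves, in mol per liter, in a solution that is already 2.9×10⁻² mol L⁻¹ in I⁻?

5.3×10⁻¹⁴ M

BiI₃(s) ⇌ Bi³⁺(aq) + 3 I⁻(aq)
With I⁻ already at 2.9×10⁻² mol L⁻¹ and s small, take [I⁻] ≈ 2.9×10⁻² mol L⁻¹ and [Bi³⁺] = s.
Ksp = [Bi³⁺][I⁻]^3 = s(2.9×10⁻²)^3
s = 1.3×10⁻¹⁸ / (2.9×10⁻²)^3 = 5.3×10⁻¹⁴
s = 5.3×10⁻¹⁴ mol L⁻¹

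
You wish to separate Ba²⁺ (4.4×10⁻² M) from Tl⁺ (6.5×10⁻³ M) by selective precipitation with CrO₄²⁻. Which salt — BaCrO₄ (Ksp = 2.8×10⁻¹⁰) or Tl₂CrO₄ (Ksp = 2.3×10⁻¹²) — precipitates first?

BaCrO₄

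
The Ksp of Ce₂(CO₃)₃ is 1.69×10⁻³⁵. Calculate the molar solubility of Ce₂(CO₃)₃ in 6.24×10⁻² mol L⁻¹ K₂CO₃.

1.32×10⁻¹⁶ M

Ce₂(CO₃)₃(s) ⇌ 2 Ce³⁺(aq) + 3 CO₃²⁻(aq)
The solution already contains CO₃²⁻ at 6.24×10⁻² mol L⁻¹. Let s be the molar solubility of Ce₂(CO₃)₃.
[CO₃²⁻] ≈ 6.24×10⁻² mol L⁻¹ (common ion dominates); [Ce³⁺] = 2s.
Ksp = [Ce³⁺]^2[CO₃²⁻]^3 = (2s)^2(6.24×10⁻²)^3
(2s)^2 = 1.69×10⁻³⁵ / (6.24×10⁻²)^3 = 6.96×10⁻³²
s = 1.32×10⁻¹⁶ mol L⁻¹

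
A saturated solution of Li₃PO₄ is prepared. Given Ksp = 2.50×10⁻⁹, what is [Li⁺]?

9.31×10⁻³ M

Li₃PO₄(s) ⇌ 3 Li⁺(aq) + PO₄³⁻(aq)
With molar solubility s: [Li⁺] = 3s, [PO₄³⁻] = s.
Ksp = [Li⁺]^3[PO₄³⁻] = (3s)^3 · s = 27s^4 = 2.50×10⁻⁹
s = 3.10×10⁻³ M
[Li⁺] = 3s = 9.31×10⁻³ M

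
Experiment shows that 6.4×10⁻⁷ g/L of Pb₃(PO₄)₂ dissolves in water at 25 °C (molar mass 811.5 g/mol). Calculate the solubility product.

Ksp = 3.3×10⁻⁴⁴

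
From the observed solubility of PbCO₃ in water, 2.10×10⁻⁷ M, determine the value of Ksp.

Ksp = 4.41×10⁻¹⁴

PbCO₃(s) ⇌ Pb²⁺(aq) + CO₃²⁻(aq)
Call the molar solubility s, so that [Pb²⁺] = s and [CO₃²⁻] = s.
Ksp = [Pb²⁺][CO₃²⁻] = s · s = s^2
Ksp = (2.10×10⁻⁷)^2 = 4.41×10⁻¹⁴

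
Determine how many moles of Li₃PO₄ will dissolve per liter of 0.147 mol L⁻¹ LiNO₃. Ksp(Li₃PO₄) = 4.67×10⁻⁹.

Li₃PO₄(s) ⇌ 3 Li⁺(aq) + PO₄³⁻(aq)
Let s be the solubility of Li₃PO₄ here. The common ion gives [Li⁺] ≈ 0.147 mol L⁻¹, and [PO₄³⁻] = s.
Ksp = [Li⁺]^3[PO₄³⁻] = (0.147)^3s
s = 4.67×10⁻⁹ / (0.147)^3 = 1.47×10⁻⁶
s = 1.47×10⁻⁶ mol L⁻¹

1.47×10⁻⁶ M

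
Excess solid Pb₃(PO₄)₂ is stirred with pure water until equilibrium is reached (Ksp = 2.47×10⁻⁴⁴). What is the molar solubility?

Pb₃(PO₄)₂(s) ⇌ 3 Pb²⁺(aq) + 2 PO₄³⁻(aq)
For each mole of Pb₃(PO₄)₂ that dissolves per liter, [Pb²⁺] = 3s and [PO₄³⁻] = 2s; let s denote this solubility.
Ksp = [Pb²⁺]^3[PO₄³⁻]^2 = (3s)^3 · (2s)^2 = 108s^5
108s^5 = 2.47×10⁻⁴⁴  ⇒  s^5 = 2.29×10⁻⁴⁶
Taking the 5th root, s = 7.44×10⁻¹⁰ M.

7.44×10⁻¹⁰ M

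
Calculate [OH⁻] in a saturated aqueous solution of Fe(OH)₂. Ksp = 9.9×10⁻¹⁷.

5.8×10⁻⁶ M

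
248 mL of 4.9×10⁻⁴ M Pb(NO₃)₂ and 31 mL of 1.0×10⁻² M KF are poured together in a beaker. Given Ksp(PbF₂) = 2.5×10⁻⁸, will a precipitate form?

The combined volume is 279 mL.
[Pb²⁺] = (4.9×10⁻⁴)(248)/279 = 4.4×10⁻⁴ M
[F⁻] = (1.0×10⁻²)(31)/279 = 1.1×10⁻³ M
Q = [Pb²⁺][F⁻]^2 = 5.4×10⁻¹⁰
Q < Ksp (5.4×10⁻¹⁰ vs 2.5×10⁻⁸); the solution remains unsaturated and no precipitate forms.

No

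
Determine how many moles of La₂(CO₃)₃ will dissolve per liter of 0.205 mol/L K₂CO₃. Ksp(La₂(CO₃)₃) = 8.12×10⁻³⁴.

1.54×10⁻¹⁶ M

La₂(CO₃)₃(s) ⇌ 2 La³⁺(aq) + 3 CO₃²⁻(aq)
With CO₃²⁻ already at 0.205 mol/L and s small, take [CO₃²⁻] ≈ 0.205 mol/L and [La³⁺] = 2s.
Ksp = [La³⁺]^2[CO₃²⁻]^3 = (2s)^2(0.205)^3
(2s)^2 = 8.12×10⁻³⁴ / (0.205)^3 = 9.43×10⁻³²
s = 1.54×10⁻¹⁶ mol/L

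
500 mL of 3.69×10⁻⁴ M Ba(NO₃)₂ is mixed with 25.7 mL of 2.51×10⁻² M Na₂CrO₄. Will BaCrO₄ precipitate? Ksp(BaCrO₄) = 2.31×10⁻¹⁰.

Yes

Total volume after mixing = 500 + 25.7 = 525.7 mL.
[Ba²⁺] = (3.69×10⁻⁴)(500)/525.7 = 3.51×10⁻⁴ M
[CrO₄²⁻] = (2.51×10⁻²)(25.7)/525.7 = 1.23×10⁻³ M
Q = [Ba²⁺][CrO₄²⁻] = 4.31×10⁻⁷
Because Q > Ksp (4.31×10⁻⁷ vs 2.31×10⁻¹⁰), a precipitate of BaCrO₄ forms.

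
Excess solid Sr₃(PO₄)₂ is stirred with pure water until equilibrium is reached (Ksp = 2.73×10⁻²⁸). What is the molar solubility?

1.20×10⁻⁶ M

Sr₃(PO₄)₂(s) ⇌ 3 Sr²⁺(aq) + 2 PO₄³⁻(aq)
Let s be the molar solubility. Then [Sr²⁺] = 3s and [PO₄³⁻] = 2s.
Ksp = [Sr²⁺]^3[PO₄³⁻]^2 = (3s)^3 · (2s)^2 = 108s^5
108s^5 = 2.73×10⁻²⁸  ⇒  s^5 = 2.53×10⁻³⁰
s = 1.20×10⁻⁶ M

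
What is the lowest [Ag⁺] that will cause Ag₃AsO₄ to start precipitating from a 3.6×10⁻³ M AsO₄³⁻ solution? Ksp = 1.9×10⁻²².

3.8×10⁻⁷ M

Precipitation of each salt begins when its ion product equals Ksp.
Ag₃AsO₄(s) ⇌ 3 Ag⁺(aq) + AsO₄³⁻(aq)
Ksp = [Ag⁺]^3[AsO₄³⁻] = [Ag⁺]^3(3.6×10⁻³)
[Ag⁺]^3 = 1.9×10⁻²² / (3.6×10⁻³) = 5.3×10⁻²⁰
[Ag⁺] = 3.8×10⁻⁷ M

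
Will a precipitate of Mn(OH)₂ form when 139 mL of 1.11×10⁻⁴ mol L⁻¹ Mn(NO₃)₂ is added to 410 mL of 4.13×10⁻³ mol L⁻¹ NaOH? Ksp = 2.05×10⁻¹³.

After mixing, V = 139 mL + 410 mL = 549 mL.
[Mn²⁺] = (1.11×10⁻⁴)(139)/549 = 2.81×10⁻⁵ mol L⁻¹
[OH⁻] = (4.13×10⁻³)(410)/549 = 3.08×10⁻³ mol L⁻¹
Q = [Mn²⁺][OH⁻]^2 = 2.67×10⁻¹⁰
Because Q > Ksp (2.67×10⁻¹⁰ vs 2.05×10⁻¹³), a precipitate of Mn(OH)₂ forms.

Yes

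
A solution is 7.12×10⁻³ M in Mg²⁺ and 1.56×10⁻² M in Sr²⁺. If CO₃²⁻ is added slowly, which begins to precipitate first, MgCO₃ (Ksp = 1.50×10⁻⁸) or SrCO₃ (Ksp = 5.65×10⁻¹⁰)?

A salt starts to precipitate once the ion product Q reaches its Ksp.
For MgCO₃: [CO₃²⁻] = (Ksp/[Mg²⁺]) = 2.11×10⁻⁶ M
For SrCO₃: [CO₃²⁻] = (Ksp/[Sr²⁺]) = 3.62×10⁻⁸ M
The smaller threshold [CO₃²⁻] is reached first, so SrCO₃ precipitates first.

SrCO₃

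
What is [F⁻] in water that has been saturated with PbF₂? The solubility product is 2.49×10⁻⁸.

PbF₂(s) ⇌ Pb²⁺(aq) + 2 F⁻(aq)
For each mole of PbF₂ that dissolves per liter, [Pb²⁺] = s and [F⁻] = 2s; let s denote this solubility.
Ksp = [Pb²⁺][F⁻]^2 = s · (2s)^2 = 4s^3 = 2.49×10⁻⁸
s = 1.84×10⁻³ M
[F⁻] = 2s = 3.68×10⁻³ M

3.68×10⁻³ M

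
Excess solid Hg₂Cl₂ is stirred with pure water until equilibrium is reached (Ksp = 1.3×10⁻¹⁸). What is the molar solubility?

Hg₂Cl₂(s) ⇌ Hg₂²⁺(aq) + 2 Cl⁻(aq)
With molar solubility s: [Hg₂²⁺] = s, [Cl⁻] = 2s.
Ksp = [Hg₂²⁺][Cl⁻]^2 = s · (2s)^2 = 4s^3
4s^3 = 1.3×10⁻¹⁸  ⇒  s^3 = 3.3×10⁻¹⁹
s = 6.9×10⁻⁷ mol/L

6.9×10⁻⁷ M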